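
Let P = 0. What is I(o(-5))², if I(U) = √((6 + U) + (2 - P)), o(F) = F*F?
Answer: 33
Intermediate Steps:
o(F) = F²
I(U) = √(8 + U) (I(U) = √((6 + U) + (2 - 1*0)) = √((6 + U) + (2 + 0)) = √((6 + U) + 2) = √(8 + U))
I(o(-5))² = (√(8 + (-5)²))² = (√(8 + 25))² = (√33)² = 33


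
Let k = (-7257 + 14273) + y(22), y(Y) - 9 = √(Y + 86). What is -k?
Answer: -7025 - 6*√3 ≈ -7035.4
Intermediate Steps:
y(Y) = 9 + √(86 + Y) (y(Y) = 9 + √(Y + 86) = 9 + √(86 + Y))
k = 7025 + 6*√3 (k = (-7257 + 14273) + (9 + √(86 + 22)) = 7016 + (9 + √108) = 7016 + (9 + 6*√3) = 7025 + 6*√3 ≈ 7035.4)
-k = -(7025 + 6*√3) = -7025 - 6*√3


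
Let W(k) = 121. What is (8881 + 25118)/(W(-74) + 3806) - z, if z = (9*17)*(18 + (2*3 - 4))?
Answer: -570601/187 ≈ -3051.3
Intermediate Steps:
z = 3060 (z = 153*(18 + (6 - 4)) = 153*(18 + 2) = 153*20 = 3060)
(8881 + 25118)/(W(-74) + 3806) - z = (8881 + 25118)/(121 + 3806) - 1*3060 = 33999/3927 - 3060 = 33999*(1/3927) - 3060 = 1619/187 - 3060 = -570601/187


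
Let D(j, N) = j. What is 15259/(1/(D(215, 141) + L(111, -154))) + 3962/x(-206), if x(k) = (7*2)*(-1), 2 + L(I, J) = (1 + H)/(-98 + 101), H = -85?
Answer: 2822632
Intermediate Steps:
L(I, J) = -30 (L(I, J) = -2 + (1 - 85)/(-98 + 101) = -2 - 84/3 = -2 - 84*⅓ = -2 - 28 = -30)
x(k) = -14 (x(k) = 14*(-1) = -14)
15259/(1/(D(215, 141) + L(111, -154))) + 3962/x(-206) = 15259/(1/(215 - 30)) + 3962/(-14) = 15259/(1/185) + 3962*(-1/14) = 15259/(1/185) - 283 = 15259*185 - 283 = 2822915 - 283 = 2822632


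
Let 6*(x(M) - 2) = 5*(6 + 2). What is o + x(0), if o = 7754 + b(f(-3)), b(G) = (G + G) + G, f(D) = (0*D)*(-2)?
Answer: 23288/3 ≈ 7762.7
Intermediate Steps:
f(D) = 0 (f(D) = 0*(-2) = 0)
b(G) = 3*G (b(G) = 2*G + G = 3*G)
x(M) = 26/3 (x(M) = 2 + (5*(6 + 2))/6 = 2 + (5*8)/6 = 2 + (⅙)*40 = 2 + 20/3 = 26/3)
o = 7754 (o = 7754 + 3*0 = 7754 + 0 = 7754)
o + x(0) = 7754 + 26/3 = 23288/3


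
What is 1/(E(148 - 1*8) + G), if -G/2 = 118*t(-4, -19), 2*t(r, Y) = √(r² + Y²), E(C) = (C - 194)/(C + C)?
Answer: 3780/102887220071 - 2312800*√377/102887220071 ≈ -0.00043643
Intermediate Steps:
E(C) = (-194 + C)/(2*C) (E(C) = (-194 + C)/((2*C)) = (-194 + C)*(1/(2*C)) = (-194 + C)/(2*C))
t(r, Y) = √(Y² + r²)/2 (t(r, Y) = √(r² + Y²)/2 = √(Y² + r²)/2)
G = -118*√377 (G = -236*√((-19)² + (-4)²)/2 = -236*√(361 + 16)/2 = -236*√377/2 = -118*√377 ≈ -2291.1)
1/(E(148 - 1*8) + G) = 1/((-194 + (148 - 1*8))/(2*(148 - 1*8)) - 118*√377) = 1/((-194 + (148 - 8))/(2*(148 - 8)) - 118*√377) = 1/((½)*(-194 + 140)/140 - 118*√377) = 1/((½)*(1/140)*(-54) - 118*√377) = 1/(-27/140 - 118*√377)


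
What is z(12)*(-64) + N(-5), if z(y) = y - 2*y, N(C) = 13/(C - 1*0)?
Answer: 3827/5 ≈ 765.40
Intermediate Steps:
N(C) = 13/C (N(C) = 13/(C + 0) = 13/C)
z(y) = -y
z(12)*(-64) + N(-5) = -1*12*(-64) + 13/(-5) = -12*(-64) + 13*(-⅕) = 768 - 13/5 = 3827/5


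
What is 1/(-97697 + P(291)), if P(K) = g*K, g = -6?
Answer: -1/99443 ≈ -1.0056e-5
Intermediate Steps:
P(K) = -6*K
1/(-97697 + P(291)) = 1/(-97697 - 6*291) = 1/(-97697 - 1746) = 1/(-99443) = -1/99443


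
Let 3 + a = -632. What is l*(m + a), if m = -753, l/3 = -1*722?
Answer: 3006408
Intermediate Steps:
a = -635 (a = -3 - 632 = -635)
l = -2166 (l = 3*(-1*722) = 3*(-722) = -2166)
l*(m + a) = -2166*(-753 - 635) = -2166*(-1388) = 3006408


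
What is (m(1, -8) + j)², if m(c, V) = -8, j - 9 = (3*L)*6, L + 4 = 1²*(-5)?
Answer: 25921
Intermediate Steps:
L = -9 (L = -4 + 1²*(-5) = -4 + 1*(-5) = -4 - 5 = -9)
j = -153 (j = 9 + (3*(-9))*6 = 9 - 27*6 = 9 - 162 = -153)
(m(1, -8) + j)² = (-8 - 153)² = (-161)² = 25921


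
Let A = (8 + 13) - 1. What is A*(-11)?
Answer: -220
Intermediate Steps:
A = 20 (A = 21 - 1 = 20)
A*(-11) = 20*(-11) = -220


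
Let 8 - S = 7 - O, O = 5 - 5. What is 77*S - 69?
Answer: 8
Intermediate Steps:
O = 0
S = 1 (S = 8 - (7 - 1*0) = 8 - (7 + 0) = 8 - 1*7 = 8 - 7 = 1)
77*S - 69 = 77*1 - 69 = 77 - 69 = 8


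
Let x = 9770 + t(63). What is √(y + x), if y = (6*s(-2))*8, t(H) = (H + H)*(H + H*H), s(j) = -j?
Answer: √517898 ≈ 719.65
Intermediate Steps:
t(H) = 2*H*(H + H²) (t(H) = (2*H)*(H + H²) = 2*H*(H + H²))
y = 96 (y = (6*(-1*(-2)))*8 = (6*2)*8 = 12*8 = 96)
x = 517802 (x = 9770 + 2*63²*(1 + 63) = 9770 + 2*3969*64 = 9770 + 508032 = 517802)
√(y + x) = √(96 + 517802) = √517898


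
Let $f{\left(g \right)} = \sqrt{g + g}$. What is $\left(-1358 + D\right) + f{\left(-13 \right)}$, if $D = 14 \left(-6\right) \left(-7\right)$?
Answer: $-770 + i \sqrt{26} \approx -770.0 + 5.099 i$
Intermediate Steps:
$D = 588$ ($D = \left(-84\right) \left(-7\right) = 588$)
$f{\left(g \right)} = \sqrt{2} \sqrt{g}$ ($f{\left(g \right)} = \sqrt{2 g} = \sqrt{2} \sqrt{g}$)
$\left(-1358 + D\right) + f{\left(-13 \right)} = \left(-1358 + 588\right) + \sqrt{2} \sqrt{-13} = -770 + \sqrt{2} i \sqrt{13} = -770 + i \sqrt{26}$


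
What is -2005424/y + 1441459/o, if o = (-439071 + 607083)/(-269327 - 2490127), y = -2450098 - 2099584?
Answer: -502694329972597949/21233365894 ≈ -2.3675e+7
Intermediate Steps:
y = -4549682
o = -9334/153303 (o = 168012/(-2759454) = 168012*(-1/2759454) = -9334/153303 ≈ -0.060886)
-2005424/y + 1441459/o = -2005424/(-4549682) + 1441459/(-9334/153303) = -2005424*(-1/4549682) + 1441459*(-153303/9334) = 1002712/2274841 - 220979989077/9334 = -502694329972597949/21233365894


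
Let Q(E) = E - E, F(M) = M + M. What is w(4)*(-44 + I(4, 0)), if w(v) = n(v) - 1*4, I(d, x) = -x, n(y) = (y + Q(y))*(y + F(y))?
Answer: -1936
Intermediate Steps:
F(M) = 2*M
Q(E) = 0
n(y) = 3*y**2 (n(y) = (y + 0)*(y + 2*y) = y*(3*y) = 3*y**2)
w(v) = -4 + 3*v**2 (w(v) = 3*v**2 - 1*4 = 3*v**2 - 4 = -4 + 3*v**2)
w(4)*(-44 + I(4, 0)) = (-4 + 3*4**2)*(-44 - 1*0) = (-4 + 3*16)*(-44 + 0) = (-4 + 48)*(-44) = 44*(-44) = -1936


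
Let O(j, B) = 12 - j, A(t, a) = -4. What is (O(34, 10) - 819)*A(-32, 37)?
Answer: 3364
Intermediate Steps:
(O(34, 10) - 819)*A(-32, 37) = ((12 - 1*34) - 819)*(-4) = ((12 - 34) - 819)*(-4) = (-22 - 819)*(-4) = -841*(-4) = 3364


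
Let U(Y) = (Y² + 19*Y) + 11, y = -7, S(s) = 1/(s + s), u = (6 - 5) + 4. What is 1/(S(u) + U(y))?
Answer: -10/729 ≈ -0.013717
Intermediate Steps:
u = 5 (u = 1 + 4 = 5)
S(s) = 1/(2*s)
U(Y) = 11 + Y² + 19*Y
1/(S(u) + U(y)) = 1/((½)/5 + (11 + (-7)² + 19*(-7))) = 1/((½)*(⅕) + (11 + 49 - 133)) = 1/(⅒ - 73) = 1/(-729/10) = -10/729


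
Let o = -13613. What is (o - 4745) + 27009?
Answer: 8651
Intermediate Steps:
(o - 4745) + 27009 = (-13613 - 4745) + 27009 = -18358 + 27009 = 8651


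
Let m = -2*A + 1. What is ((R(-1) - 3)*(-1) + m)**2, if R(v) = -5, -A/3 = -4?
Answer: 225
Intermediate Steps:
A = 12 (A = -3*(-4) = 12)
m = -23 (m = -2*12 + 1 = -24 + 1 = -23)
((R(-1) - 3)*(-1) + m)**2 = ((-5 - 3)*(-1) - 23)**2 = (-8*(-1) - 23)**2 = (8 - 23)**2 = (-15)**2 = 225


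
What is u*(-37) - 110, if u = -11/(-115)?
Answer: -13057/115 ≈ -113.54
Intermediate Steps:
u = 11/115 (u = -11*(-1/115) = 11/115 ≈ 0.095652)
u*(-37) - 110 = (11/115)*(-37) - 110 = -407/115 - 110 = -13057/115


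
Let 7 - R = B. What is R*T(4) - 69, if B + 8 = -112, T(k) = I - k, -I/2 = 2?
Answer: -1085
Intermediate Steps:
I = -4 (I = -2*2 = -4)
T(k) = -4 - k
B = -120 (B = -8 - 112 = -120)
R = 127 (R = 7 - 1*(-120) = 7 + 120 = 127)
R*T(4) - 69 = 127*(-4 - 1*4) - 69 = 127*(-4 - 4) - 69 = 127*(-8) - 69 = -1016 - 69 = -1085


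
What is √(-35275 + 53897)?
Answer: √18622 ≈ 136.46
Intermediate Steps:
√(-35275 + 53897) = √18622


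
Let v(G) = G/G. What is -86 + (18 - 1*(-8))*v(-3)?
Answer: -60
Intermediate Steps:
v(G) = 1
-86 + (18 - 1*(-8))*v(-3) = -86 + (18 - 1*(-8))*1 = -86 + (18 + 8)*1 = -86 + 26*1 = -86 + 26 = -60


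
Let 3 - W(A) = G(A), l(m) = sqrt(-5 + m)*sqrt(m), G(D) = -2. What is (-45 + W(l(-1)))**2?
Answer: 1600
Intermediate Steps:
l(m) = sqrt(m)*sqrt(-5 + m)
W(A) = 5 (W(A) = 3 - 1*(-2) = 3 + 2 = 5)
(-45 + W(l(-1)))**2 = (-45 + 5)**2 = (-40)**2 = 1600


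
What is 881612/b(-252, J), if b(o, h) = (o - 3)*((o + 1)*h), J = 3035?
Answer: 881612/194255175 ≈ 0.0045384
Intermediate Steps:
b(o, h) = h*(1 + o)*(-3 + o) (b(o, h) = (-3 + o)*((1 + o)*h) = (-3 + o)*(h*(1 + o)) = h*(1 + o)*(-3 + o))
881612/b(-252, J) = 881612/((3035*(-3 + (-252)**2 - 2*(-252)))) = 881612/((3035*(-3 + 63504 + 504))) = 881612/((3035*64005)) = 881612/194255175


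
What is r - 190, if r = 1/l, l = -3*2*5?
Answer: -5701/30 ≈ -190.03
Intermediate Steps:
l = -30 (l = -6*5 = -30)
r = -1/30 (r = 1/(-30) = -1/30 ≈ -0.033333)
r - 190 = -1/30 - 190 = -5701/30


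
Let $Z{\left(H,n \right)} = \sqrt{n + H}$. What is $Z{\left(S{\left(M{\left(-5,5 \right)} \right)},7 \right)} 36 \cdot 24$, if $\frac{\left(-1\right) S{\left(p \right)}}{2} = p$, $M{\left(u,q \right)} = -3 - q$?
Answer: $864 \sqrt{23} \approx 4143.6$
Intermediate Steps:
$S{\left(p \right)} = - 2 p$
$Z{\left(H,n \right)} = \sqrt{H + n}$
$Z{\left(S{\left(M{\left(-5,5 \right)} \right)},7 \right)} 36 \cdot 24 = \sqrt{- 2 \left(-3 - 5\right) + 7} \cdot 36 \cdot 24 = \sqrt{\left(-2\right) \left(-8\right) + 7} \cdot 36 \cdot 24 = \sqrt{16 + 7} \cdot 36 \cdot 24 = \sqrt{23} \cdot 36 \cdot 24 = 36 \sqrt{23} \cdot 24 = 864 \sqrt{23}$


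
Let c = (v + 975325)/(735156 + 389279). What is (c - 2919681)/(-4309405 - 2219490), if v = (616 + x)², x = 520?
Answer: 3282989239414/7341318049325 ≈ 0.44719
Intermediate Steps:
v = 1290496 (v = (616 + 520)² = 1136² = 1290496)
c = 2265821/1124435 (c = (1290496 + 975325)/(735156 + 389279) = 2265821/1124435 ≈ 2.0151)
(c - 2919681)/(-4309405 - 2219490) = (2265821/1124435 - 2919681)/(-4309405 - 2219490) = -3282989239414/1124435/(-6528895) = -3282989239414/1124435*(-1/6528895) = 3282989239414/7341318049325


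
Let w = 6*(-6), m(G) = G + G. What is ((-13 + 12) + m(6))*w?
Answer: -396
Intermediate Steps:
m(G) = 2*G
w = -36
((-13 + 12) + m(6))*w = ((-13 + 12) + 2*6)*(-36) = (-1 + 12)*(-36) = 11*(-36) = -396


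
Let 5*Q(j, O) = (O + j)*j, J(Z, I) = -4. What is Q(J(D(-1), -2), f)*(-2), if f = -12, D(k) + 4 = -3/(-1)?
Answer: -128/5 ≈ -25.600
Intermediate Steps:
D(k) = -1 (D(k) = -4 - 3/(-1) = -4 - 3*(-1) = -4 + 3 = -1)
Q(j, O) = j*(O + j)/5 (Q(j, O) = ((O + j)*j)/5 = (j*(O + j))/5 = j*(O + j)/5)
Q(J(D(-1), -2), f)*(-2) = ((⅕)*(-4)*(-12 - 4))*(-2) = ((⅕)*(-4)*(-16))*(-2) = (64/5)*(-2) = -128/5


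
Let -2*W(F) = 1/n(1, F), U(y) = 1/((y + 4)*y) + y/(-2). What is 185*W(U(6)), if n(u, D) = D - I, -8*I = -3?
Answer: 11100/403 ≈ 27.543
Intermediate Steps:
I = 3/8 (I = -1/8*(-3) = 3/8 ≈ 0.37500)
n(u, D) = -3/8 + D (n(u, D) = D - 1*3/8 = D - 3/8 = -3/8 + D)
U(y) = -y/2 + 1/(y*(4 + y)) (U(y) = 1/((4 + y)*y) + y*(-1/2) = 1/(y*(4 + y)) - y/2 = -y/2 + 1/(y*(4 + y)))
W(F) = -1/(2*(-3/8 + F))
185*W(U(6)) = 185*(-4/(-3 + 8*((1/2)*(2 - 1*6**3 - 4*6**2)/(6*(4 + 6))))) = 185*(-4/(-3 + 8*((1/2)*(1/6)*(2 - 1*216 - 4*36)/10))) = 185*(-4/(-3 + 8*((1/2)*(1/6)*(1/10)*(2 - 216 - 144)))) = 185*(-4/(-3 + 8*((1/2)*(1/6)*(1/10)*(-358)))) = 185*(-4/(-3 + 8*(-179/60))) = 185*(-4/(-3 - 358/15)) = 185*(-4/(-403/15)) = 185*(-4*(-15/403)) = 185*(60/403) = 11100/403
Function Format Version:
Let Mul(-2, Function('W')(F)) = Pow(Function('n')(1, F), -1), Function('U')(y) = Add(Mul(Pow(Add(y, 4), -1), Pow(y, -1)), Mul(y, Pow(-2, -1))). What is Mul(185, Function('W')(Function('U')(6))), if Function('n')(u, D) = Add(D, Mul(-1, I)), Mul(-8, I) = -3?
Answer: Rational(11100, 403) ≈ 27.543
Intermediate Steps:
I = Rational(3, 8) (I = Mul(Rational(-1, 8), -3) = Rational(3, 8) ≈ 0.37500)
Function('n')(u, D) = Add(Rational(-3, 8), D) (Function('n')(u, D) = Add(D, Mul(-1, Rational(3, 8))) = Add(D, Rational(-3, 8)) = Add(Rational(-3, 8), D))
Function('U')(y) = Add(Mul(Rational(-1, 2), y), Mul(Pow(y, -1), Pow(Add(4, y), -1))) (Function('U')(y) = Add(Mul(Pow(Add(4, y), -1), Pow(y, -1)), Mul(y, Rational(-1, 2))) = Add(Mul(Pow(y, -1), Pow(Add(4, y), -1)), Mul(Rational(-1, 2), y)) = Add(Mul(Rational(-1, 2), y), Mul(Pow(y, -1), Pow(Add(4, y), -1))))
Function('W')(F) = Mul(Rational(-1, 2), Pow(Add(Rational(-3, 8), F), -1))
Mul(185, Function('W')(Function('U')(6))) = Mul(185, Mul(-4, Pow(Add(-3, Mul(8, Mul(Rational(1, 2), Pow(6, -1), Pow(Add(4, 6), -1), Add(2, Mul(-1, Pow(6, 3)), Mul(-4, Pow(6, 2)))))), -1))) = Mul(185, Mul(-4, Pow(Add(-3, Mul(8, Mul(Rational(1, 2), Rational(1, 6), Pow(10, -1), Add(2, Mul(-1, 216), Mul(-4, 36))))), -1))) = Mul(185, Mul(-4, Pow(Add(-3, Mul(8, Mul(Rational(1, 2), Rational(1, 6), Rational(1, 10), Add(2, -216, -144)))), -1))) = Mul(185, Mul(-4, Pow(Add(-3, Mul(8, Mul(Rational(1, 2), Rational(1, 6), Rational(1, 10), -358))), -1))) = Mul(185, Mul(-4, Pow(Add(-3, Mul(8, Rational(-179, 60))), -1))) = Mul(185, Mul(-4, Pow(Add(-3, Rational(-358, 15)), -1))) = Mul(185, Mul(-4, Pow(Rational(-403, 15), -1))) = Mul(185, Mul(-4, Rational(-15, 403))) = Mul(185, Rational(60, 403)) = Rational(11100, 403)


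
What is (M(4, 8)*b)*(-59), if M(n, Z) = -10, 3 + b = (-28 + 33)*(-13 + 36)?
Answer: 66080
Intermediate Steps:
b = 112 (b = -3 + (-28 + 33)*(-13 + 36) = -3 + 5*23 = -3 + 115 = 112)
(M(4, 8)*b)*(-59) = -10*112*(-59) = -1120*(-59) = 66080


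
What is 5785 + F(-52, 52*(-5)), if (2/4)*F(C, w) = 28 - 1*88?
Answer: 5665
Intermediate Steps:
F(C, w) = -120 (F(C, w) = 2*(28 - 1*88) = 2*(28 - 88) = 2*(-60) = -120)
5785 + F(-52, 52*(-5)) = 5785 - 120 = 5665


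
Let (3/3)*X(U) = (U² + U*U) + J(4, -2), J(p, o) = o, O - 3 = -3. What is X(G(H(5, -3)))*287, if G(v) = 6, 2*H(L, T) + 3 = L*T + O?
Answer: 20090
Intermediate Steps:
O = 0 (O = 3 - 3 = 0)
H(L, T) = -3/2 + L*T/2 (H(L, T) = -3/2 + (L*T + 0)/2 = -3/2 + (L*T)/2 = -3/2 + L*T/2)
X(U) = -2 + 2*U² (X(U) = (U² + U*U) - 2 = (U² + U²) - 2 = 2*U² - 2 = -2 + 2*U²)
X(G(H(5, -3)))*287 = (-2 + 2*6²)*287 = (-2 + 2*36)*287 = (-2 + 72)*287 = 70*287 = 20090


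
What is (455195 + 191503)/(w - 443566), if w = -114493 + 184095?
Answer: -323349/186982 ≈ -1.7293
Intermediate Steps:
w = 69602
(455195 + 191503)/(w - 443566) = (455195 + 191503)/(69602 - 443566) = 646698/(-373964) = 646698*(-1/373964) = -323349/186982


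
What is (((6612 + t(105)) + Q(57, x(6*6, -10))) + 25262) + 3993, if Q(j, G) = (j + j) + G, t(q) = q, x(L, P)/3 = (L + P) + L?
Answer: 36272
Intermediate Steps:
x(L, P) = 3*P + 6*L (x(L, P) = 3*((L + P) + L) = 3*(P + 2*L) = 3*P + 6*L)
Q(j, G) = G + 2*j (Q(j, G) = 2*j + G = G + 2*j)
(((6612 + t(105)) + Q(57, x(6*6, -10))) + 25262) + 3993 = (((6612 + 105) + ((3*(-10) + 6*(6*6)) + 2*57)) + 25262) + 3993 = ((6717 + ((-30 + 6*36) + 114)) + 25262) + 3993 = ((6717 + ((-30 + 216) + 114)) + 25262) + 3993 = ((6717 + (186 + 114)) + 25262) + 3993 = ((6717 + 300) + 25262) + 3993 = (7017 + 25262) + 3993 = 32279 + 3993 = 36272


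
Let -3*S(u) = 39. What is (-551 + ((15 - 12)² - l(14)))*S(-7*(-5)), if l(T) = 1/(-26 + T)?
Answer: 84539/12 ≈ 7044.9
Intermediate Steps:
S(u) = -13 (S(u) = -⅓*39 = -13)
(-551 + ((15 - 12)² - l(14)))*S(-7*(-5)) = (-551 + ((15 - 12)² - 1/(-26 + 14)))*(-13) = (-551 + (3² - 1/(-12)))*(-13) = (-551 + (9 - 1*(-1/12)))*(-13) = (-551 + (9 + 1/12))*(-13) = (-551 + 109/12)*(-13) = -6503/12*(-13) = 84539/12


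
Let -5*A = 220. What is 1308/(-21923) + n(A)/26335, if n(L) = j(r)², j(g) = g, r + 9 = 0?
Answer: -32670417/577342205 ≈ -0.056588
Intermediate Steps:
r = -9 (r = -9 + 0 = -9)
A = -44 (A = -⅕*220 = -44)
n(L) = 81 (n(L) = (-9)² = 81)
1308/(-21923) + n(A)/26335 = 1308/(-21923) + 81/26335 = 1308*(-1/21923) + 81*(1/26335) = -1308/21923 + 81/26335 = -32670417/577342205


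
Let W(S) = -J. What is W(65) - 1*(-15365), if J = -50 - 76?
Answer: 15491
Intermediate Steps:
J = -126
W(S) = 126 (W(S) = -1*(-126) = 126)
W(65) - 1*(-15365) = 126 - 1*(-15365) = 126 + 15365 = 15491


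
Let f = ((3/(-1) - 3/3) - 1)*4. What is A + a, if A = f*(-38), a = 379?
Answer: 1139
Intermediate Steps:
f = -20 (f = ((3*(-1) - 3*⅓) - 1)*4 = ((-3 - 1) - 1)*4 = (-4 - 1)*4 = -5*4 = -20)
A = 760 (A = -20*(-38) = 760)
A + a = 760 + 379 = 1139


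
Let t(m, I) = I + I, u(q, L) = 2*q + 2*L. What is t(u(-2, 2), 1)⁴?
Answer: 16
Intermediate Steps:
u(q, L) = 2*L + 2*q
t(m, I) = 2*I
t(u(-2, 2), 1)⁴ = (2*1)⁴ = 2⁴ = 16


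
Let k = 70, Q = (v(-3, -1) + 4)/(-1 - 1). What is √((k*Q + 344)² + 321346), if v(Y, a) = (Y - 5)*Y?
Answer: √725842 ≈ 851.96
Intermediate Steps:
v(Y, a) = Y*(-5 + Y) (v(Y, a) = (-5 + Y)*Y = Y*(-5 + Y))
Q = -14 (Q = (-3*(-5 - 3) + 4)/(-1 - 1) = (-3*(-8) + 4)/(-2) = (24 + 4)*(-½) = 28*(-½) = -14)
√((k*Q + 344)² + 321346) = √((70*(-14) + 344)² + 321346) = √((-980 + 344)² + 321346) = √((-636)² + 321346) = √(404496 + 321346) = √725842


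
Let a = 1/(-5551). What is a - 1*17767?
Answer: -98624618/5551 ≈ -17767.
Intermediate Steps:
a = -1/5551 ≈ -0.00018015
a - 1*17767 = -1/5551 - 1*17767 = -1/5551 - 17767 = -98624618/5551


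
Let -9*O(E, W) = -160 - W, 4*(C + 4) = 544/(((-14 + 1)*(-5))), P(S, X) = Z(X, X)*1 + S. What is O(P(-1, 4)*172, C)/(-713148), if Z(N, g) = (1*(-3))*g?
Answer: -2569/104297895 ≈ -2.4631e-5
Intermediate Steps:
Z(N, g) = -3*g
P(S, X) = S - 3*X (P(S, X) = -3*X*1 + S = -3*X + S = S - 3*X)
C = -124/65 (C = -4 + (544/(((-14 + 1)*(-5))))/4 = -4 + (544/((-13*(-5))))/4 = -4 + (544/65)/4 = -4 + (544*(1/65))/4 = -4 + (¼)*(544/65) = -4 + 136/65 = -124/65 ≈ -1.9077)
O(E, W) = 160/9 + W/9 (O(E, W) = -(-160 - W)/9 = 160/9 + W/9)
O(P(-1, 4)*172, C)/(-713148) = (160/9 + (⅑)*(-124/65))/(-713148) = (160/9 - 124/585)*(-1/713148) = (10276/585)*(-1/713148) = -2569/104297895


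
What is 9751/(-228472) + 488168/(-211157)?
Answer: -113591711203/48243462104 ≈ -2.3546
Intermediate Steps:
9751/(-228472) + 488168/(-211157) = 9751*(-1/228472) + 488168*(-1/211157) = -9751/228472 - 488168/211157 = -113591711203/48243462104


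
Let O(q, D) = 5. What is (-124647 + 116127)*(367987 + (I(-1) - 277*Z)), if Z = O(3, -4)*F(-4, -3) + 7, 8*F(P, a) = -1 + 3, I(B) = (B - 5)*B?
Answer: -3115830030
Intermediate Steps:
I(B) = B*(-5 + B) (I(B) = (-5 + B)*B = B*(-5 + B))
F(P, a) = ¼ (F(P, a) = (-1 + 3)/8 = (⅛)*2 = ¼)
Z = 33/4 (Z = 5*(¼) + 7 = 5/4 + 7 = 33/4 ≈ 8.2500)
(-124647 + 116127)*(367987 + (I(-1) - 277*Z)) = (-124647 + 116127)*(367987 + (-(-5 - 1) - 277*33/4)) = -8520*(367987 + (-1*(-6) - 9141/4)) = -8520*(367987 + (6 - 9141/4)) = -8520*(367987 - 9117/4) = -8520*1462831/4 = -3115830030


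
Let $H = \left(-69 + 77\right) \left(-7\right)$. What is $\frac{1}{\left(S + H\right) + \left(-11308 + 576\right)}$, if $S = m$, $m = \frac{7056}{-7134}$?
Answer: $- \frac{1189}{12828108} \approx -9.2687 \cdot 10^{-5}$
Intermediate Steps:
$m = - \frac{1176}{1189}$ ($m = 7056 \left(- \frac{1}{7134}\right) = - \frac{1176}{1189} \approx -0.98907$)
$S = - \frac{1176}{1189} \approx -0.98907$
$H = -56$ ($H = 8 \left(-7\right) = -56$)
$\frac{1}{\left(S + H\right) + \left(-11308 + 576\right)} = \frac{1}{\left(- \frac{1176}{1189} - 56\right) + \left(-11308 + 576\right)} = \frac{1}{- \frac{67760}{1189} - 10732} = \frac{1}{- \frac{12828108}{1189}} = - \frac{1189}{12828108}$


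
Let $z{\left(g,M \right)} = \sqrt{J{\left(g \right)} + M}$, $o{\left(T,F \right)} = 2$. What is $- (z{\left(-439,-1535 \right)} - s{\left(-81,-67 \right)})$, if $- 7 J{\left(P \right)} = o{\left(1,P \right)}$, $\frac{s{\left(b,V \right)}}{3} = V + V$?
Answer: $-402 - \frac{i \sqrt{75229}}{7} \approx -402.0 - 39.183 i$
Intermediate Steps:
$s{\left(b,V \right)} = 6 V$ ($s{\left(b,V \right)} = 3 \left(V + V\right) = 3 \cdot 2 V = 6 V$)
$J{\left(P \right)} = - \frac{2}{7}$ ($J{\left(P \right)} = \left(- \frac{1}{7}\right) 2 = - \frac{2}{7}$)
$z{\left(g,M \right)} = \sqrt{- \frac{2}{7} + M}$
$- (z{\left(-439,-1535 \right)} - s{\left(-81,-67 \right)}) = - (\frac{\sqrt{-14 + 49 \left(-1535\right)}}{7} - 6 \left(-67\right)) = - (\frac{\sqrt{-14 - 75215}}{7} - -402) = - (\frac{\sqrt{-75229}}{7} + 402) = - (\frac{i \sqrt{75229}}{7} + 402) = - (402 + \frac{i \sqrt{75229}}{7}) = -402 - \frac{i \sqrt{75229}}{7}$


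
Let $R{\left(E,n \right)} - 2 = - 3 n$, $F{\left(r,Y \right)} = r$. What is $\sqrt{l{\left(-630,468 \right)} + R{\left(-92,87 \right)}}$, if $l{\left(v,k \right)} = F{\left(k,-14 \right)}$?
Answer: $\sqrt{209} \approx 14.457$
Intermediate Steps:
$l{\left(v,k \right)} = k$
$R{\left(E,n \right)} = 2 - 3 n$
$\sqrt{l{\left(-630,468 \right)} + R{\left(-92,87 \right)}} = \sqrt{468 + \left(2 - 261\right)} = \sqrt{468 - 259} = \sqrt{209}$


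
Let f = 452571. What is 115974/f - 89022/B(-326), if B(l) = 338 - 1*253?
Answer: -13426305924/12822845 ≈ -1047.1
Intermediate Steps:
B(l) = 85 (B(l) = 338 - 253 = 85)
115974/f - 89022/B(-326) = 115974/452571 - 89022/85 = 115974*(1/452571) - 89022*1/85 = 38658/150857 - 89022/85 = -13426305924/12822845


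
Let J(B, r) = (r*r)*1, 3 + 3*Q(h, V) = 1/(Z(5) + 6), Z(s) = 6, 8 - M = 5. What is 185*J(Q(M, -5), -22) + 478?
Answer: 90018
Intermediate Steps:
M = 3 (M = 8 - 1*5 = 8 - 5 = 3)
Q(h, V) = -35/36 (Q(h, V) = -1 + 1/(3*(6 + 6)) = -1 + (⅓)/12 = -1 + (⅓)*(1/12) = -1 + 1/36 = -35/36)
J(B, r) = r² (J(B, r) = r²*1 = r²)
185*J(Q(M, -5), -22) + 478 = 185*(-22)² + 478 = 185*484 + 478 = 89540 + 478 = 90018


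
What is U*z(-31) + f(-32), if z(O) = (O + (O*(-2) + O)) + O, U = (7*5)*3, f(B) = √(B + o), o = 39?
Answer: -3255 + √7 ≈ -3252.4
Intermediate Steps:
f(B) = √(39 + B) (f(B) = √(B + 39) = √(39 + B))
U = 105 (U = 35*3 = 105)
z(O) = O (z(O) = (O + (-2*O + O)) + O = (O - O) + O = 0 + O = O)
U*z(-31) + f(-32) = 105*(-31) + √(39 - 32) = -3255 + √7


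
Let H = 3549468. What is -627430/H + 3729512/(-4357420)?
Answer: -1996469941277/1933315356570 ≈ -1.0327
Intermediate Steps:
-627430/H + 3729512/(-4357420) = -627430/3549468 + 3729512/(-4357420) = -627430*1/3549468 + 3729512*(-1/4357420) = -313715/1774734 - 932378/1089355 = -1996469941277/1933315356570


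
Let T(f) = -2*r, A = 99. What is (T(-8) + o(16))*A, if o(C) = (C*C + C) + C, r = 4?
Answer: 27720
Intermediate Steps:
o(C) = C**2 + 2*C (o(C) = (C**2 + C) + C = (C + C**2) + C = C**2 + 2*C)
T(f) = -8 (T(f) = -2*4 = -8)
(T(-8) + o(16))*A = (-8 + 16*(2 + 16))*99 = (-8 + 16*18)*99 = (-8 + 288)*99 = 280*99 = 27720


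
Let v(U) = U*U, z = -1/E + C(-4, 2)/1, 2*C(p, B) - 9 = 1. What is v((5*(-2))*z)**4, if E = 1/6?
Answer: 100000000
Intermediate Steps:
E = 1/6 (E = 1*(1/6) = 1/6 ≈ 0.16667)
C(p, B) = 5 (C(p, B) = 9/2 + (1/2)*1 = 9/2 + 1/2 = 5)
z = -1 (z = -1/1/6 + 5/1 = -1*6 + 5*1 = -6 + 5 = -1)
v(U) = U**2
v((5*(-2))*z)**4 = (((5*(-2))*(-1))**2)**4 = ((-10*(-1))**2)**4 = (10**2)**4 = 100**4 = 100000000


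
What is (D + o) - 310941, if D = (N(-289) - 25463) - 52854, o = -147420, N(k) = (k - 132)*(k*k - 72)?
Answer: -35668707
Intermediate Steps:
N(k) = (-132 + k)*(-72 + k**2) (N(k) = (-132 + k)*(k**2 - 72) = (-132 + k)*(-72 + k**2))
D = -35210346 (D = ((9504 + (-289)**3 - 132*(-289)**2 - 72*(-289)) - 25463) - 52854 = ((9504 - 24137569 - 132*83521 + 20808) - 25463) - 52854 = ((9504 - 24137569 - 11024772 + 20808) - 25463) - 52854 = (-35132029 - 25463) - 52854 = -35157492 - 52854 = -35210346)
(D + o) - 310941 = (-35210346 - 147420) - 310941 = -35357766 - 310941 = -35668707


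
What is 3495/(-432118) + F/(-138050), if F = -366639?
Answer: 39487206663/14913472475 ≈ 2.6478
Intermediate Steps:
3495/(-432118) + F/(-138050) = 3495/(-432118) - 366639/(-138050) = 3495*(-1/432118) - 366639*(-1/138050) = -3495/432118 + 366639/138050 = 39487206663/14913472475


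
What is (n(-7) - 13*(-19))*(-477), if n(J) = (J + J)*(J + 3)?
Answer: -144531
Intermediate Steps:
n(J) = 2*J*(3 + J) (n(J) = (2*J)*(3 + J) = 2*J*(3 + J))
(n(-7) - 13*(-19))*(-477) = (2*(-7)*(3 - 7) - 13*(-19))*(-477) = (2*(-7)*(-4) + 247)*(-477) = (56 + 247)*(-477) = 303*(-477) = -144531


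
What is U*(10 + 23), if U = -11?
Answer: -363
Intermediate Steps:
U*(10 + 23) = -11*(10 + 23) = -11*33 = -363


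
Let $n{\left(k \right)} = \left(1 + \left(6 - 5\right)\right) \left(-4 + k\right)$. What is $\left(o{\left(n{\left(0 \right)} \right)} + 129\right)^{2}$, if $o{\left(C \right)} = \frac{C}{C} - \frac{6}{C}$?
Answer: $\frac{273529}{16} \approx 17096.0$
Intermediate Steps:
$n{\left(k \right)} = -8 + 2 k$ ($n{\left(k \right)} = \left(1 + 1\right) \left(-4 + k\right) = 2 \left(-4 + k\right) = -8 + 2 k$)
$o{\left(C \right)} = 1 - \frac{6}{C}$
$\left(o{\left(n{\left(0 \right)} \right)} + 129\right)^{2} = \left(\frac{-6 + \left(-8 + 2 \cdot 0\right)}{-8 + 2 \cdot 0} + 129\right)^{2} = \left(\frac{-6 + \left(-8 + 0\right)}{-8 + 0} + 129\right)^{2} = \left(\frac{-6 - 8}{-8} + 129\right)^{2} = \left(\left(- \frac{1}{8}\right) \left(-14\right) + 129\right)^{2} = \left(\frac{7}{4} + 129\right)^{2} = \left(\frac{523}{4}\right)^{2} = \frac{273529}{16}$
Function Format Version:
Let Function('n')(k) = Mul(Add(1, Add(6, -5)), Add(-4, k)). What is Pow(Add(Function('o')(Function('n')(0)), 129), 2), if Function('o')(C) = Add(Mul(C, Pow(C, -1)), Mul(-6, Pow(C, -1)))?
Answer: Rational(273529, 16) ≈ 17096.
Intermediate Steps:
Function('n')(k) = Add(-8, Mul(2, k)) (Function('n')(k) = Mul(Add(1, 1), Add(-4, k)) = Mul(2, Add(-4, k)) = Add(-8, Mul(2, k)))
Function('o')(C) = Add(1, Mul(-6, Pow(C, -1)))
Pow(Add(Function('o')(Function('n')(0)), 129), 2) = Pow(Add(Mul(Pow(Add(-8, Mul(2, 0)), -1), Add(-6, Add(-8, Mul(2, 0)))), 129), 2) = Pow(Add(Mul(Pow(Add(-8, 0), -1), Add(-6, Add(-8, 0))), 129), 2) = Pow(Add(Mul(Pow(-8, -1), Add(-6, -8)), 129), 2) = Pow(Add(Mul(Rational(-1, 8), -14), 129), 2) = Pow(Add(Rational(7, 4), 129), 2) = Pow(Rational(523, 4), 2) = Rational(273529, 16)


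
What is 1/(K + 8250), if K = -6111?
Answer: 1/2139 ≈ 0.00046751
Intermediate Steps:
1/(K + 8250) = 1/(-6111 + 8250) = 1/2139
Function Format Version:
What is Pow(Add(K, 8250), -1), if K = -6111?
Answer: Rational(1, 2139) ≈ 0.00046751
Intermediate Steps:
Pow(Add(K, 8250), -1) = Pow(Add(-6111, 8250), -1) = Pow(2139, -1) = Rational(1, 2139)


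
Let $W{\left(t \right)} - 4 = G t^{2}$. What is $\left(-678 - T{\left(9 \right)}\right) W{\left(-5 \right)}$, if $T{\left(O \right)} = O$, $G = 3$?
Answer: $-54273$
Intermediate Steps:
$W{\left(t \right)} = 4 + 3 t^{2}$
$\left(-678 - T{\left(9 \right)}\right) W{\left(-5 \right)} = \left(-678 - 9\right) \left(4 + 3 \left(-5\right)^{2}\right) = \left(-678 - 9\right) \left(4 + 3 \cdot 25\right) = - 687 \left(4 + 75\right) = \left(-687\right) 79 = -54273$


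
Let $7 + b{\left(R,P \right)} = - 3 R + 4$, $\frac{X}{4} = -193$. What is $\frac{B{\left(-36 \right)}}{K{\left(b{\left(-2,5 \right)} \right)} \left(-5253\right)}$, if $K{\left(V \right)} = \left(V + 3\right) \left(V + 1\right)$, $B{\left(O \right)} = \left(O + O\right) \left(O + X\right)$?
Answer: $- \frac{808}{1751} \approx -0.46145$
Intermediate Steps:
$X = -772$ ($X = 4 \left(-193\right) = -772$)
$b{\left(R,P \right)} = -3 - 3 R$ ($b{\left(R,P \right)} = -7 - \left(-4 + 3 R\right) = -3 - 3 R$)
$B{\left(O \right)} = 2 O \left(-772 + O\right)$ ($B{\left(O \right)} = \left(O + O\right) \left(O - 772\right) = 2 O \left(-772 + O\right)$)
$K{\left(V \right)} = \left(1 + V\right) \left(3 + V\right)$ ($K{\left(V \right)} = \left(3 + V\right) \left(1 + V\right) = \left(1 + V\right) \left(3 + V\right)$)
$\frac{B{\left(-36 \right)}}{K{\left(b{\left(-2,5 \right)} \right)} \left(-5253\right)} = \frac{2 \left(-36\right) \left(-772 - 36\right)}{\left(3 + \left(-3 - -6\right)^{2} + 4 \left(-3 - -6\right)\right) \left(-5253\right)} = \frac{2 \left(-36\right) \left(-808\right)}{\left(3 + \left(-3 + 6\right)^{2} + 4 \left(-3 + 6\right)\right) \left(-5253\right)} = \frac{58176}{\left(3 + 3^{2} + 4 \cdot 3\right) \left(-5253\right)} = \frac{58176}{\left(3 + 9 + 12\right) \left(-5253\right)} = \frac{58176}{24 \left(-5253\right)} = \frac{58176}{-126072} = 58176 \left(- \frac{1}{126072}\right) = - \frac{808}{1751}$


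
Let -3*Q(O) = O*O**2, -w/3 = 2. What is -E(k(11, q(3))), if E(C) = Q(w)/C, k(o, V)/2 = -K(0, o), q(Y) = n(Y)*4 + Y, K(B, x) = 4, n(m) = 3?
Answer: 9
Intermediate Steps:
w = -6 (w = -3*2 = -6)
Q(O) = -O**3/3 (Q(O) = -O*O**2/3 = -O**3/3)
q(Y) = 12 + Y (q(Y) = 3*4 + Y = 12 + Y)
k(o, V) = -8 (k(o, V) = 2*(-1*4) = 2*(-4) = -8)
E(C) = 72/C (E(C) = (-1/3*(-6)**3)/C = (-1/3*(-216))/C = 72/C)
-E(k(11, q(3))) = -72/(-8) = -72*(-1)/8 = -1*(-9) = 9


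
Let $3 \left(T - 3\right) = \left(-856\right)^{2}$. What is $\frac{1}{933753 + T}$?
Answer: $\frac{3}{3534004} \approx 8.489 \cdot 10^{-7}$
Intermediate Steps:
$T = \frac{732745}{3}$ ($T = 3 + \frac{\left(-856\right)^{2}}{3} = 3 + \frac{1}{3} \cdot 732736 = 3 + \frac{732736}{3} = \frac{732745}{3} \approx 2.4425 \cdot 10^{5}$)
$\frac{1}{933753 + T} = \frac{1}{933753 + \frac{732745}{3}} = \frac{1}{\frac{3534004}{3}} = \frac{3}{3534004}$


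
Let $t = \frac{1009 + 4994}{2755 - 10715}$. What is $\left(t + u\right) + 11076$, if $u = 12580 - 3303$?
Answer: $\frac{162003877}{7960} \approx 20352.0$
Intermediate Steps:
$u = 9277$ ($u = 12580 - 3303 = 9277$)
$t = - \frac{6003}{7960}$ ($t = \frac{6003}{-7960} = 6003 \left(- \frac{1}{7960}\right) = - \frac{6003}{7960} \approx -0.75415$)
$\left(t + u\right) + 11076 = \left(- \frac{6003}{7960} + 9277\right) + 11076 = \frac{73838917}{7960} + 11076 = \frac{162003877}{7960}$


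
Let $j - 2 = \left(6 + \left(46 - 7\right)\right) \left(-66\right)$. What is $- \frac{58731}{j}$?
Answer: $\frac{58731}{2968} \approx 19.788$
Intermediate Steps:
$j = -2968$ ($j = 2 + \left(6 + \left(46 - 7\right)\right) \left(-66\right) = 2 + \left(6 + 39\right) \left(-66\right) = 2 + 45 \left(-66\right) = 2 - 2970 = -2968$)
$- \frac{58731}{j} = - \frac{58731}{-2968} = \left(-58731\right) \left(- \frac{1}{2968}\right) = \frac{58731}{2968}$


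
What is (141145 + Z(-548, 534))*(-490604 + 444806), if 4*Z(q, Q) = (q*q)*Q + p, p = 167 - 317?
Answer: -1842531007317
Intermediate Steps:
p = -150
Z(q, Q) = -75/2 + Q*q²/4 (Z(q, Q) = ((q*q)*Q - 150)/4 = (q²*Q - 150)/4 = (Q*q² - 150)/4 = (-150 + Q*q²)/4 = -75/2 + Q*q²/4)
(141145 + Z(-548, 534))*(-490604 + 444806) = (141145 + (-75/2 + (¼)*534*(-548)²))*(-490604 + 444806) = (141145 + (-75/2 + (¼)*534*300304))*(-45798) = (141145 + (-75/2 + 40090584))*(-45798) = (141145 + 80181093/2)*(-45798) = (80463383/2)*(-45798) = -1842531007317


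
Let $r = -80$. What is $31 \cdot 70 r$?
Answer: $-173600$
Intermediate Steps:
$31 \cdot 70 r = 31 \cdot 70 \left(-80\right) = 2170 \left(-80\right) = -173600$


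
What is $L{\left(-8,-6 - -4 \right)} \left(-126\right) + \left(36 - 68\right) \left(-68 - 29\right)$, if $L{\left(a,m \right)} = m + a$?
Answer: $4364$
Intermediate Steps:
$L{\left(a,m \right)} = a + m$
$L{\left(-8,-6 - -4 \right)} \left(-126\right) + \left(36 - 68\right) \left(-68 - 29\right) = \left(-8 - 2\right) \left(-126\right) + \left(36 - 68\right) \left(-68 - 29\right) = \left(-8 + \left(-6 + 4\right)\right) \left(-126\right) - -3104 = \left(-8 - 2\right) \left(-126\right) + 3104 = \left(-10\right) \left(-126\right) + 3104 = 1260 + 3104 = 4364$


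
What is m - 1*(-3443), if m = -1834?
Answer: 1609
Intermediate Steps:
m - 1*(-3443) = -1834 - 1*(-3443) = -1834 + 3443 = 1609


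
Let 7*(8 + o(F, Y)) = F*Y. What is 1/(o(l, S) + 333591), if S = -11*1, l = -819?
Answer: 1/334870 ≈ 2.9862e-6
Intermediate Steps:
S = -11
o(F, Y) = -8 + F*Y/7 (o(F, Y) = -8 + (F*Y)/7 = -8 + F*Y/7)
1/(o(l, S) + 333591) = 1/((-8 + (⅐)*(-819)*(-11)) + 333591) = 1/((-8 + 1287) + 333591) = 1/(1279 + 333591) = 1/334870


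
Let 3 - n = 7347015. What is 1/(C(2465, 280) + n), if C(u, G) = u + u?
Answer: -1/7342082 ≈ -1.3620e-7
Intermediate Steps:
n = -7347012 (n = 3 - 1*7347015 = 3 - 7347015 = -7347012)
C(u, G) = 2*u
1/(C(2465, 280) + n) = 1/(2*2465 - 7347012) = 1/(4930 - 7347012) = 1/(-7342082) = -1/7342082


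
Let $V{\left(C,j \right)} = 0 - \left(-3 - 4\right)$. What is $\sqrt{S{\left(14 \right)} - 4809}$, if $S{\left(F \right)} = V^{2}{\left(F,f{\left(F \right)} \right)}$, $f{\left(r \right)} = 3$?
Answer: $2 i \sqrt{1190} \approx 68.993 i$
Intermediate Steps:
$V{\left(C,j \right)} = 7$ ($V{\left(C,j \right)} = 0 - \left(-3 - 4\right) = 0 - -7 = 0 + 7 = 7$)
$S{\left(F \right)} = 49$ ($S{\left(F \right)} = 7^{2} = 49$)
$\sqrt{S{\left(14 \right)} - 4809} = \sqrt{49 - 4809} = \sqrt{-4760} = 2 i \sqrt{1190}$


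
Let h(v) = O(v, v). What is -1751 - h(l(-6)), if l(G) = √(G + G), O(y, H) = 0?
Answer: -1751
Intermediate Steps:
l(G) = √2*√G (l(G) = √(2*G) = √2*√G)
h(v) = 0
-1751 - h(l(-6)) = -1751 - 1*0 = -1751 + 0 = -1751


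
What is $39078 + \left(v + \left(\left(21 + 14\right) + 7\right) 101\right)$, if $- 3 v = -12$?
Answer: $43324$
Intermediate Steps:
$v = 4$ ($v = \left(- \frac{1}{3}\right) \left(-12\right) = 4$)
$39078 + \left(v + \left(\left(21 + 14\right) + 7\right) 101\right) = 39078 + \left(4 + \left(\left(21 + 14\right) + 7\right) 101\right) = 39078 + \left(4 + \left(35 + 7\right) 101\right) = 39078 + \left(4 + 42 \cdot 101\right) = 39078 + \left(4 + 4242\right) = 39078 + 4246 = 43324$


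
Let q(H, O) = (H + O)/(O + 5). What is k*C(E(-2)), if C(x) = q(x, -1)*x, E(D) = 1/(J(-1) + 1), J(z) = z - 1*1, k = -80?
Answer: -40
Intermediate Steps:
J(z) = -1 + z (J(z) = z - 1 = -1 + z)
q(H, O) = (H + O)/(5 + O)
E(D) = -1 (E(D) = 1/((-1 - 1) + 1) = 1/(-2 + 1) = 1/(-1) = -1)
C(x) = x*(-¼ + x/4) (C(x) = ((x - 1)/(5 - 1))*x = ((-1 + x)/4)*x = (-¼ + x/4)*x = x*(-¼ + x/4))
k*C(E(-2)) = -20*(-1)*(-1 - 1) = -20*(-1)*(-2) = -80*½ = -40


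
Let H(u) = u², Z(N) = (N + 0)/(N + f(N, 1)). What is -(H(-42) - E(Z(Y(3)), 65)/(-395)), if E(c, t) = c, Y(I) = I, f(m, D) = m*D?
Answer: -1393561/790 ≈ -1764.0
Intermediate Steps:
f(m, D) = D*m
Z(N) = ½ (Z(N) = (N + 0)/(N + 1*N) = N/(N + N) = N/((2*N)) = N*(1/(2*N)) = ½)
-(H(-42) - E(Z(Y(3)), 65)/(-395)) = -((-42)² - 1/(2*(-395))) = -(1764 - (-1)/(2*395)) = -(1764 - 1*(-1/790)) = -(1764 + 1/790) = -1*1393561/790 = -1393561/790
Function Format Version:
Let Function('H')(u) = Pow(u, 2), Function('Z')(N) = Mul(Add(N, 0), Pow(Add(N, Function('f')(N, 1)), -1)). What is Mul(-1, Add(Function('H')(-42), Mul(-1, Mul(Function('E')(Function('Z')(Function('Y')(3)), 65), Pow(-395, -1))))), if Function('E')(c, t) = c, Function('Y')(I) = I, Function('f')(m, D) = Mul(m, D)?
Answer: Rational(-1393561, 790) ≈ -1764.0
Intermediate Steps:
Function('f')(m, D) = Mul(D, m)
Function('Z')(N) = Rational(1, 2) (Function('Z')(N) = Mul(Add(N, 0), Pow(Add(N, Mul(1, N)), -1)) = Mul(N, Pow(Add(N, N), -1)) = Mul(N, Pow(Mul(2, N), -1)) = Mul(N, Mul(Rational(1, 2), Pow(N, -1))) = Rational(1, 2))
Mul(-1, Add(Function('H')(-42), Mul(-1, Mul(Function('E')(Function('Z')(Function('Y')(3)), 65), Pow(-395, -1))))) = Mul(-1, Add(Pow(-42, 2), Mul(-1, Mul(Rational(1, 2), Pow(-395, -1))))) = Mul(-1, Add(1764, Mul(-1, Mul(Rational(1, 2), Rational(-1, 395))))) = Mul(-1, Add(1764, Mul(-1, Rational(-1, 790)))) = Mul(-1, Add(1764, Rational(1, 790))) = Mul(-1, Rational(1393561, 790)) = Rational(-1393561, 790)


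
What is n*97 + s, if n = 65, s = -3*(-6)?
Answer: 6323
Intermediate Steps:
s = 18
n*97 + s = 65*97 + 18 = 6305 + 18 = 6323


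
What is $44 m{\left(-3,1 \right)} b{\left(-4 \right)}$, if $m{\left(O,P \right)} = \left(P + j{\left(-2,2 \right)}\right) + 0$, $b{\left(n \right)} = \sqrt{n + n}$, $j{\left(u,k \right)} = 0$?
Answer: $88 i \sqrt{2} \approx 124.45 i$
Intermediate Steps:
$b{\left(n \right)} = \sqrt{2} \sqrt{n}$ ($b{\left(n \right)} = \sqrt{2 n} = \sqrt{2} \sqrt{n}$)
$m{\left(O,P \right)} = P$ ($m{\left(O,P \right)} = \left(P + 0\right) + 0 = P + 0 = P$)
$44 m{\left(-3,1 \right)} b{\left(-4 \right)} = 44 \cdot 1 \sqrt{2} \sqrt{-4} = 44 \sqrt{2} \cdot 2 i = 44 \cdot 2 i \sqrt{2} = 88 i \sqrt{2}$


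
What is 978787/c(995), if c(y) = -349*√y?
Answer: -978787*√995/347255 ≈ -88.910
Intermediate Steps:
978787/c(995) = 978787/((-349*√995)) = 978787*(-√995/347255) = -978787*√995/347255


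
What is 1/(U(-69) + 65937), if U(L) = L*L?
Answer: 1/70698 ≈ 1.4145e-5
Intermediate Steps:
U(L) = L²
1/(U(-69) + 65937) = 1/((-69)² + 65937) = 1/(4761 + 65937) = 1/70698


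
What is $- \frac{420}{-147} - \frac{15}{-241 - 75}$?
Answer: $\frac{6425}{2212} \approx 2.9046$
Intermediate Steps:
$- \frac{420}{-147} - \frac{15}{-241 - 75} = \left(-420\right) \left(- \frac{1}{147}\right) - \frac{15}{-316} = \frac{20}{7} - - \frac{15}{316} = \frac{20}{7} + \frac{15}{316} = \frac{6425}{2212}$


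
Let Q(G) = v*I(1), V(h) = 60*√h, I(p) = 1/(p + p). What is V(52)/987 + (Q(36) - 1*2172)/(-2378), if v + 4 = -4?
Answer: 1088/1189 + 40*√13/329 ≈ 1.3534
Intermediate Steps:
I(p) = 1/(2*p)
v = -8 (v = -4 - 4 = -8)
Q(G) = -4 (Q(G) = -4/1 = -4)
V(52)/987 + (Q(36) - 1*2172)/(-2378) = (60*√52)/987 + (-4 - 1*2172)/(-2378) = (60*(2*√13))*(1/987) + (-4 - 2172)*(-1/2378) = (120*√13)*(1/987) - 2176*(-1/2378) = 40*√13/329 + 1088/1189 = 1088/1189 + 40*√13/329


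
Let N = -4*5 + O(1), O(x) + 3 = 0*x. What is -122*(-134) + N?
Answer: 16325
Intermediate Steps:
O(x) = -3 (O(x) = -3 + 0*x = -3 + 0 = -3)
N = -23 (N = -4*5 - 3 = -20 - 3 = -23)
-122*(-134) + N = -122*(-134) - 23 = 16348 - 23 = 16325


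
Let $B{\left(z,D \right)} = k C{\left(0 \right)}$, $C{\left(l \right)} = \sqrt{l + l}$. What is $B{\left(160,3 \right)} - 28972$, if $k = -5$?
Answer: $-28972$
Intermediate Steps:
$C{\left(l \right)} = \sqrt{2} \sqrt{l}$ ($C{\left(l \right)} = \sqrt{2 l} = \sqrt{2} \sqrt{l}$)
$B{\left(z,D \right)} = 0$ ($B{\left(z,D \right)} = - 5 \sqrt{2} \sqrt{0} = - 5 \sqrt{2} \cdot 0 = \left(-5\right) 0 = 0$)
$B{\left(160,3 \right)} - 28972 = 0 - 28972 = -28972$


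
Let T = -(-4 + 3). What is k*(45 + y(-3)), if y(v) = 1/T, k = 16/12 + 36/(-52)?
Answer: 1150/39 ≈ 29.487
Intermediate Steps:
T = 1 (T = -1*(-1) = 1)
k = 25/39 (k = 16*(1/12) + 36*(-1/52) = 4/3 - 9/13 = 25/39 ≈ 0.64103)
y(v) = 1 (y(v) = 1/1 = 1)
k*(45 + y(-3)) = 25*(45 + 1)/39 = (25/39)*46 = 1150/39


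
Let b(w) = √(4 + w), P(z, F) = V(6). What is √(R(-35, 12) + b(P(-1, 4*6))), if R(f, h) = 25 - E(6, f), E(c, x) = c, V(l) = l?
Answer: √(19 + √10) ≈ 4.7077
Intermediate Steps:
P(z, F) = 6
R(f, h) = 19 (R(f, h) = 25 - 1*6 = 25 - 6 = 19)
√(R(-35, 12) + b(P(-1, 4*6))) = √(19 + √(4 + 6)) = √(19 + √10)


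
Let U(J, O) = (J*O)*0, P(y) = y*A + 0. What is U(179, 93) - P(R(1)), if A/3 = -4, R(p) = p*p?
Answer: 12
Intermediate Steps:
R(p) = p²
A = -12 (A = 3*(-4) = -12)
P(y) = -12*y (P(y) = y*(-12) + 0 = -12*y + 0 = -12*y)
U(J, O) = 0
U(179, 93) - P(R(1)) = 0 - (-12)*1² = 0 - (-12) = 0 - 1*(-12) = 0 + 12 = 12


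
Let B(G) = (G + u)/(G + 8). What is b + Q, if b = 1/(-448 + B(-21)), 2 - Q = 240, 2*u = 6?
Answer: -1381841/5806 ≈ -238.00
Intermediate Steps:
u = 3 (u = (½)*6 = 3)
B(G) = (3 + G)/(8 + G) (B(G) = (G + 3)/(G + 8) = (3 + G)/(8 + G))
Q = -238 (Q = 2 - 1*240 = 2 - 240 = -238)
b = -13/5806 (b = 1/(-448 + (3 - 21)/(8 - 21)) = 1/(-448 - 18/(-13)) = 1/(-448 - 1/13*(-18)) = 1/(-448 + 18/13) = 1/(-5806/13) = -13/5806 ≈ -0.0022391)
b + Q = -13/5806 - 238 = -1381841/5806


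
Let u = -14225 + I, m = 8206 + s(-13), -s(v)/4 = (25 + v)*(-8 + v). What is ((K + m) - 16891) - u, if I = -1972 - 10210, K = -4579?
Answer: 14151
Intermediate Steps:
s(v) = -4*(-8 + v)*(25 + v) (s(v) = -4*(25 + v)*(-8 + v) = -4*(-8 + v)*(25 + v))
I = -12182
m = 9214 (m = 8206 + (800 - 68*(-13) - 4*(-13)**2) = 8206 + (800 + 884 - 4*169) = 8206 + (800 + 884 - 676) = 8206 + 1008 = 9214)
u = -26407 (u = -14225 - 12182 = -26407)
((K + m) - 16891) - u = ((-4579 + 9214) - 16891) - 1*(-26407) = (4635 - 16891) + 26407 = -12256 + 26407 = 14151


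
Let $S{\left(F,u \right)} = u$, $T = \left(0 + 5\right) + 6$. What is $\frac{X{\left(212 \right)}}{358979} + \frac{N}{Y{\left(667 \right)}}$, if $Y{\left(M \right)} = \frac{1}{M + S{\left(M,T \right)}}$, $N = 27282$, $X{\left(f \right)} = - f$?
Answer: $\frac{6640104922672}{358979} \approx 1.8497 \cdot 10^{7}$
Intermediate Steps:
$T = 11$ ($T = 5 + 6 = 11$)
$Y{\left(M \right)} = \frac{1}{11 + M}$ ($Y{\left(M \right)} = \frac{1}{M + 11} = \frac{1}{11 + M}$)
$\frac{X{\left(212 \right)}}{358979} + \frac{N}{Y{\left(667 \right)}} = \frac{\left(-1\right) 212}{358979} + \frac{27282}{\frac{1}{11 + 667}} = \left(-212\right) \frac{1}{358979} + \frac{27282}{\frac{1}{678}} = - \frac{212}{358979} + 27282 \frac{1}{\frac{1}{678}} = - \frac{212}{358979} + 27282 \cdot 678 = - \frac{212}{358979} + 18497196 = \frac{6640104922672}{358979}$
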